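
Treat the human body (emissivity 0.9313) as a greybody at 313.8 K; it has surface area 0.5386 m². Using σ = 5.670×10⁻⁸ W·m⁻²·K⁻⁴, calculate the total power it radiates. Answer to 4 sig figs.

Area A = 0.5386 m².
P = εσAT⁴ = 0.9313 × 5.670×10⁻⁸ × 0.5386 × (313.8)⁴ = 275.8 W.

P ≈ 275.8 W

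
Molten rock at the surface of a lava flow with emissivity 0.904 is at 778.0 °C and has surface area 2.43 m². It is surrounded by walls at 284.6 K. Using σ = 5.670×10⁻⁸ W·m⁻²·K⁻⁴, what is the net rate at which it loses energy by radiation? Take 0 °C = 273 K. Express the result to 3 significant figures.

T = 778.0 °C + 273 = 1051.0 K.
Area A = 2.43 m².
Net radiated power P_net = εσA(T⁴ − T₀⁴) = 0.904×5.670×10⁻⁸×2.43×(1051.0⁴ − 284.6⁴).
T⁴ − T₀⁴ = 1.22014×10¹² − 6.56054×10⁹ = 1.21358×10¹² K⁴, so P_net = 1.51×10⁵ W.

Net loss ≈ 1.51×10⁵ W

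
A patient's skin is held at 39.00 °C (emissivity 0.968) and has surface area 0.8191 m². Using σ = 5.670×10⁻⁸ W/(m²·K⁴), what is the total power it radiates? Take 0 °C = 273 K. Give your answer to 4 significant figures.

P ≈ 426.0 W

T = 39.00 °C + 273 = 312.00 K.
Area A = 0.8191 m².
P = εσAT⁴ = 0.968 × 5.670×10⁻⁸ × 0.8191 × (312.00)⁴ = 426.0 W.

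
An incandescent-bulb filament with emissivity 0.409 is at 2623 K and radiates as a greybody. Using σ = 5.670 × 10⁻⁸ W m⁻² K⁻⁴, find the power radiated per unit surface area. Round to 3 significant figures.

Stefan–Boltzmann: I = εσT⁴ = 0.409 × 5.670×10⁻⁸ × (2623)⁴ = 1.10×10⁶ W/m².

I ≈ 1.10×10⁶ W/m²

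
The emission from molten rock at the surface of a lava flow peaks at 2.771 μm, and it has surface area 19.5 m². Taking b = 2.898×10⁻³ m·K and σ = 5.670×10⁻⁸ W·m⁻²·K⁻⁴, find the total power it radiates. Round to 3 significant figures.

P ≈ 1.32×10⁶ W

Wien's law: T = b/λ_max = 2.898×10⁻³/2.771×10⁻⁶ = 1045.83 K.
Area A = 19.5 m².
Then P = σAT⁴ = 5.670×10⁻⁸×19.5×(1045.83)⁴ = 1.32×10⁶ W.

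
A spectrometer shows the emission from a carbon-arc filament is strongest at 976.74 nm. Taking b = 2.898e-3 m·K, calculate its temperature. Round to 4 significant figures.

Wien's law gives T = b/λ_max = (2.898×10⁻³ m·K)/(9.7674×10⁻⁷ m) = 2967 K.

T ≈ 2967 K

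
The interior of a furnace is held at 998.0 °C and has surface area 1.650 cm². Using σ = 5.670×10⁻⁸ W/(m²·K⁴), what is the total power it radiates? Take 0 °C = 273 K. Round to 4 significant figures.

T = 998.0 °C + 273 = 1271.0 K.
Area A = 1.650 cm² = 1.650×10⁻⁴ m².
P = σAT⁴ = 5.670×10⁻⁸ × 1.650×10⁻⁴ × (1271.0)⁴ = 24.41 W.

P ≈ 24.41 W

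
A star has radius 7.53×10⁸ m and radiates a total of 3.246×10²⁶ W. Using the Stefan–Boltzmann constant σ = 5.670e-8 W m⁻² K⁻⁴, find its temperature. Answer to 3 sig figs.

T ≈ 5.32×10³ K

Surface area A = 4πR² = 4π(7.53×10⁸ m)² = 7.12525×10¹⁸ m².
P = σAT⁴ ⇒ T = (P/(σA))^(1/4) = (3.246×10²⁶/(5.670×10⁻⁸×7.12525×10¹⁸))^(1/4) = 5.32×10³ K.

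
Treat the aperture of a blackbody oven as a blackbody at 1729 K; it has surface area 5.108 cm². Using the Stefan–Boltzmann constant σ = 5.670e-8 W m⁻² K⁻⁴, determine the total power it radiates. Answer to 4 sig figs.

P ≈ 258.8 W

Area A = 5.108 cm² = 5.108×10⁻⁴ m².
P = σAT⁴ = 5.670×10⁻⁸ × 5.108×10⁻⁴ × (1729)⁴ = 258.8 W.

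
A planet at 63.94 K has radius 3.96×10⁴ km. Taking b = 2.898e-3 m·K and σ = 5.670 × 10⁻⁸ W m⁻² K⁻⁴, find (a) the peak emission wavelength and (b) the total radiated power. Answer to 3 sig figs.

λ_max ≈ 45.3 μm; P ≈ 1.87×10¹⁶ W

(a) λ_max = b/T = 2.898×10⁻³/63.94 = 4.532×10⁻⁵ m = 45.3 μm.
Surface area A = 4πR² = 4π(3.96×10⁷ m)² = 1.97061×10¹⁶ m².
(b) P = σAT⁴ = 5.670×10⁻⁸×1.97061×10¹⁶×(63.94)⁴ = 1.87×10¹⁶ W.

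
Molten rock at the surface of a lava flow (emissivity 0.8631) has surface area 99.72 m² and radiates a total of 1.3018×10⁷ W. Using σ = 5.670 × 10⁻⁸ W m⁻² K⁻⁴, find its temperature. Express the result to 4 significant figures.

Area A = 99.72 m².
P = εσAT⁴ ⇒ T = (P/(εσA))^(1/4) = (1.3018×10⁷/(0.8631×5.670×10⁻⁸×99.72))^(1/4) = 1278 K.

T ≈ 1278 K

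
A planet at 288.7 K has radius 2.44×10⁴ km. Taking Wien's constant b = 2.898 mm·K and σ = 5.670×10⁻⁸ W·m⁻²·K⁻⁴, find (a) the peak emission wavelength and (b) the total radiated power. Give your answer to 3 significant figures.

λ_max ≈ 10.0 μm; P ≈ 2.95×10¹⁸ W

(a) λ_max = b/T = 2.898×10⁻³/288.7 = 1.004×10⁻⁵ m = 10.0 μm.
Surface area A = 4πR² = 4π(2.44×10⁷ m)² = 7.48151×10¹⁵ m².
(b) P = σAT⁴ = 5.670×10⁻⁸×7.48151×10¹⁵×(288.7)⁴ = 2.95×10¹⁸ W.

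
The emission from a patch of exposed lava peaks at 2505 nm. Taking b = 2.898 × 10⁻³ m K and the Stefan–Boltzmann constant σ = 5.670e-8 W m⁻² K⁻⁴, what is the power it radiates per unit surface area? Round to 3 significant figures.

Wien's law: T = b/λ_max = 2.898×10⁻³/2.505×10⁻⁶ = 1156.89 K.
Then I = σT⁴ = 5.670×10⁻⁸×(1156.89)⁴ = 1.02×10⁵ W/m².

I ≈ 1.02×10⁵ W/m²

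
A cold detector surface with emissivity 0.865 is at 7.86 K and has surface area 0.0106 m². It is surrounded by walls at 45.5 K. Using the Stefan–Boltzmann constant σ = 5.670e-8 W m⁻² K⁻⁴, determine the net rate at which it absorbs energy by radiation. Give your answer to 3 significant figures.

Net gain ≈ 2.23×10⁻³ W

Area A = 0.0106 m².
Net radiated power P_net = εσA(T⁴ − T₀⁴) = 0.865×5.670×10⁻⁸×0.0106×(7.86⁴ − 45.5⁴).
T⁴ − T₀⁴ = 3816.72 − 4.28594×10⁶ = -4.28212×10⁶ K⁴, so P_net = -2.23×10⁻³ W — negative, meaning a net gain of 2.23×10⁻³ W.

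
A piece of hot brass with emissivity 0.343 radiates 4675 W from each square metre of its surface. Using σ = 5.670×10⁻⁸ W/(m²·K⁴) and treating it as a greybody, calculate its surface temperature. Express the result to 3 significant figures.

I = εσT⁴, so T = (I/εσ)^(1/4) = (4675/(0.343×5.670×10⁻⁸))^(1/4) = 700 K.

T ≈ 700 K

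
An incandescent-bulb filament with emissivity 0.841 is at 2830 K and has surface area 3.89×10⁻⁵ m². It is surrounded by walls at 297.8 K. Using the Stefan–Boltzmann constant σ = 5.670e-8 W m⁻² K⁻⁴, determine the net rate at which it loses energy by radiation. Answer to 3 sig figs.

Area A = 3.89×10⁻⁵ m².
Net radiated power P_net = εσA(T⁴ − T₀⁴) = 0.841×5.670×10⁻⁸×3.89×10⁻⁵×(2830⁴ − 297.8⁴).
T⁴ − T₀⁴ = 6.41425×10¹³ − 7.86500×10⁹ = 6.41346×10¹³ K⁴, so P_net = 119 W.

Net loss ≈ 119 W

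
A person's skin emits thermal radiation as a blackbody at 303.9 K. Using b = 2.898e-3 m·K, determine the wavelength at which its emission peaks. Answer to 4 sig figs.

λ_max ≈ 9.536 μm

Wien's displacement law: λ_max = b/T = (2.898×10⁻³ m·K)/(303.9 K) = 9.5360×10⁻⁶ m.
That is 9.536 μm, in the infrared range.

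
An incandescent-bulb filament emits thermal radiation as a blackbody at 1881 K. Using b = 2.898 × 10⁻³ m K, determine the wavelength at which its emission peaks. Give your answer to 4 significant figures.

λ_max ≈ 1541 nm

Wien's displacement law: λ_max = b/T = (2.898×10⁻³ m·K)/(1881 K) = 1.5407×10⁻⁶ m.
That is 1541 nm, in the infrared range.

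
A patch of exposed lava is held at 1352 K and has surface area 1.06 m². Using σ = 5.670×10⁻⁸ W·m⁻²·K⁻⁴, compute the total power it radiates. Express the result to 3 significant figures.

Area A = 1.06 m².
P = σAT⁴ = 5.670×10⁻⁸ × 1.06 × (1352)⁴ = 2.01×10⁵ W.

P ≈ 2.01×10⁵ W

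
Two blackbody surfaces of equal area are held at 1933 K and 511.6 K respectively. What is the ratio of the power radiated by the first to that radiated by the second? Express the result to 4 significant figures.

With equal areas, P₁/P₂ = (T₁/T₂)⁴ = (1933/511.6)⁴ = 203.8.

P₁/P₂ ≈ 203.8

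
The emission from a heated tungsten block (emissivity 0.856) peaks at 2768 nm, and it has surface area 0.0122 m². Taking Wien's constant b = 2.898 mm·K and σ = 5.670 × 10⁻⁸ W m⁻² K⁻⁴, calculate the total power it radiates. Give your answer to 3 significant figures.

P ≈ 711 W

Wien's law: T = b/λ_max = 2.898×10⁻³/2.768×10⁻⁶ = 1046.97 K.
Area A = 0.0122 m².
Then P = εσAT⁴ = 0.856×5.670×10⁻⁸×0.0122×(1046.97)⁴ = 711 W.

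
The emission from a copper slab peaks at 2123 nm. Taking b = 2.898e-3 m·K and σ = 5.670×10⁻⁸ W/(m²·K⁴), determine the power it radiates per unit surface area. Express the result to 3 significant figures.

Wien's law: T = b/λ_max = 2.898×10⁻³/2.123×10⁻⁶ = 1365.05 K.
Then I = σT⁴ = 5.670×10⁻⁸×(1365.05)⁴ = 1.97×10⁵ W/m².

I ≈ 1.97×10⁵ W/m²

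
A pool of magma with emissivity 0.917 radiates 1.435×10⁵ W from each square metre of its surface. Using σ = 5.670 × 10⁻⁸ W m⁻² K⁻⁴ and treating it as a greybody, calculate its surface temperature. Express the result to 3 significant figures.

T ≈ 1.29×10³ K

I = εσT⁴, so T = (I/εσ)^(1/4) = (1.435×10⁵/(0.917×5.670×10⁻⁸))^(1/4) = 1.29×10³ K.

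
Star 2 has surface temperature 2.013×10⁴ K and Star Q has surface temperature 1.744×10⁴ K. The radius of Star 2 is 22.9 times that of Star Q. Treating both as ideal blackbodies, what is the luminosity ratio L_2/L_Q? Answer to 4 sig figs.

L_2/L_Q ≈ 930.8

L ∝ R²T⁴, so L_2/L_Q = (R_2/R_Q)²(T_2/T_Q)⁴ = (22.9)² × (2.013×10⁴/1.744×10⁴)⁴ = 524.41 × 1.77496 = 930.8.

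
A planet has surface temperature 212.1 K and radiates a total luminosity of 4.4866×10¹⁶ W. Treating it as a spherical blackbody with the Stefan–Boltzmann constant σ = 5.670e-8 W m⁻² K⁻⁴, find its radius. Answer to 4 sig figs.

L = 4πR²σT⁴ ⇒ R = √(L/(4πσT⁴)).
σT⁴ = 114.748 W/m², so R = √(4.4866×10¹⁶/(4π×114.748)) = 5.578×10⁶ m.

R ≈ 5.578×10⁶ m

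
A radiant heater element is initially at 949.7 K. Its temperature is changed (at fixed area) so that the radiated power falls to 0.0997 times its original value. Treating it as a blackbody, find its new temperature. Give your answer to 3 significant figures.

T₂ ≈ 534 K

P ∝ T⁴, so T₂/T₁ = (P₂/P₁)^(1/4) = (0.0997)^(1/4) = 0.561919.
T₂ = 949.7 × 0.561919 = 534 K.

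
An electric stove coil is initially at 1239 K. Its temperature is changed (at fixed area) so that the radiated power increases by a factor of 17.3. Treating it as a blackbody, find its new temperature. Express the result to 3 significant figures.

T₂ ≈ 2.53×10³ K

P ∝ T⁴, so T₂/T₁ = (P₂/P₁)^(1/4) = (17.3)^(1/4) = 2.03944.
T₂ = 1239 × 2.03944 = 2.53×10³ K.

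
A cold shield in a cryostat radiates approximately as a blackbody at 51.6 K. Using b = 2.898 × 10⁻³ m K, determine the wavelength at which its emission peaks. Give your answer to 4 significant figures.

λ_max ≈ 56.16 μm

Wien's displacement law: λ_max = b/T = (2.898×10⁻³ m·K)/(51.6 K) = 5.6163×10⁻⁵ m.
That is 56.16 μm, in the infrared range.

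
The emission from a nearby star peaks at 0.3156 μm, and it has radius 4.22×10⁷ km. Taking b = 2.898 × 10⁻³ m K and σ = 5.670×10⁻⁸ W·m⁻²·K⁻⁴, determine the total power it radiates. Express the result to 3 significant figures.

P ≈ 9.02×10³⁰ W

Wien's law: T = b/λ_max = 2.898×10⁻³/3.156×10⁻⁷ = 9182.51 K.
Surface area A = 4πR² = 4π(4.22×10¹⁰ m)² = 2.23787×10²² m².
Then P = σAT⁴ = 5.670×10⁻⁸×2.23787×10²²×(9182.51)⁴ = 9.02×10³⁰ W.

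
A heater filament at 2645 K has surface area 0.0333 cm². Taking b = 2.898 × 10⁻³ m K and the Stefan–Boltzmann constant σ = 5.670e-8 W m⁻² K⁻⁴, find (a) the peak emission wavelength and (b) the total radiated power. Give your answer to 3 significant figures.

λ_max ≈ 1.10 μm; P ≈ 9.24 W

(a) λ_max = b/T = 2.898×10⁻³/2645 = 1.096×10⁻⁶ m = 1.10 μm.
Area A = 0.0333 cm² = 3.33×10⁻⁶ m².
(b) P = σAT⁴ = 5.670×10⁻⁸×3.33×10⁻⁶×(2645)⁴ = 9.24 W.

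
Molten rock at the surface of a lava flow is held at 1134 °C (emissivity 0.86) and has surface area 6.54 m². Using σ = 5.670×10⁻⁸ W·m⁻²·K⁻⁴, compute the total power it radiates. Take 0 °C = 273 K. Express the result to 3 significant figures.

T = 1134 °C + 273 = 1407 K.
Area A = 6.54 m².
P = εσAT⁴ = 0.86 × 5.670×10⁻⁸ × 6.54 × (1407)⁴ = 1.25×10⁶ W.

P ≈ 1.25×10⁶ W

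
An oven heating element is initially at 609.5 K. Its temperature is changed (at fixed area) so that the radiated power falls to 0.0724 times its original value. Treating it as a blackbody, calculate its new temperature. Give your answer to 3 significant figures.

P ∝ T⁴, so T₂/T₁ = (P₂/P₁)^(1/4) = (0.0724)^(1/4) = 0.518722.
T₂ = 609.5 × 0.518722 = 316 K.

T₂ ≈ 316 K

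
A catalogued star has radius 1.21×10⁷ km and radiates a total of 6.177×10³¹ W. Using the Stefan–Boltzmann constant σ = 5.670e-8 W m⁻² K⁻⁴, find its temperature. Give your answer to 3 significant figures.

T ≈ 2.77×10⁴ K

Surface area A = 4πR² = 4π(1.21×10¹⁰ m)² = 1.83984×10²¹ m².
P = σAT⁴ ⇒ T = (P/(σA))^(1/4) = (6.177×10³¹/(5.670×10⁻⁸×1.83984×10²¹))^(1/4) = 2.77×10⁴ K.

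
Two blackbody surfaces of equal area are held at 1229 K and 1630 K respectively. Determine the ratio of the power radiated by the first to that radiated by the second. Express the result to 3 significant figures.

With equal areas, P₁/P₂ = (T₁/T₂)⁴ = (1229/1630)⁴ = 0.323.

P₁/P₂ ≈ 0.323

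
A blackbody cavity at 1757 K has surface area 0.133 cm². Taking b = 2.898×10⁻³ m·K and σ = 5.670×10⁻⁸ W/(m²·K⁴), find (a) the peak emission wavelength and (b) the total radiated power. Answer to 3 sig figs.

λ_max ≈ 1.65 μm; P ≈ 7.19 W

(a) λ_max = b/T = 2.898×10⁻³/1757 = 1.649×10⁻⁶ m = 1.65 μm.
Area A = 0.133 cm² = 1.33×10⁻⁵ m².
(b) P = σAT⁴ = 5.670×10⁻⁸×1.33×10⁻⁵×(1757)⁴ = 7.19 W.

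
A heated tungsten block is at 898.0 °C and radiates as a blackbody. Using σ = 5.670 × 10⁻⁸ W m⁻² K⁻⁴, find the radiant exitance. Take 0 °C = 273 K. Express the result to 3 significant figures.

T = 898.0 °C + 273 = 1171.0 K.
Stefan–Boltzmann: I = σT⁴ = 5.670×10⁻⁸ × (1171.0)⁴ = 1.07×10⁵ W/m².

I ≈ 1.07×10⁵ W/m²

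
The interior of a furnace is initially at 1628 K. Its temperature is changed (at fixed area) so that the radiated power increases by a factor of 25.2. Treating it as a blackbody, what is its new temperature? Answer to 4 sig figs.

P ∝ T⁴, so T₂/T₁ = (P₂/P₁)^(1/4) = (25.2)^(1/4) = 2.24053.
T₂ = 1628 × 2.24053 = 3648 K.

T₂ ≈ 3648 K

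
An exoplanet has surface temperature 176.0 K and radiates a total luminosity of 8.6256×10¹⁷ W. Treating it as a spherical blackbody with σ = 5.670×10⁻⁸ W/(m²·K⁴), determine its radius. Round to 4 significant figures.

L = 4πR²σT⁴ ⇒ R = √(L/(4πσT⁴)).
σT⁴ = 54.4044 W/m², so R = √(8.6256×10¹⁷/(4π×54.4044)) = 3.552×10⁷ m.

R ≈ 3.552×10⁷ m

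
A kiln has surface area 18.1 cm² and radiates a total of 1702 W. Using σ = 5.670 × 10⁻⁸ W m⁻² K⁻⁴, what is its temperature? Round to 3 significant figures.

T ≈ 2.02×10³ K

Area A = 18.1 cm² = 1.81×10⁻³ m².
P = σAT⁴ ⇒ T = (P/(σA))^(1/4) = (1702/(5.670×10⁻⁸×1.81×10⁻³))^(1/4) = 2.02×10³ K.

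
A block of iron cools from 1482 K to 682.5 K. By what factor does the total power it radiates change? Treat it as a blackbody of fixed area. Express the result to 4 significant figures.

P ∝ T⁴, so P₂/P₁ = (T₂/T₁)⁴ = (682.5/1482)⁴ = (0.460526)⁴ = 0.04498.

P₂/P₁ ≈ 0.04498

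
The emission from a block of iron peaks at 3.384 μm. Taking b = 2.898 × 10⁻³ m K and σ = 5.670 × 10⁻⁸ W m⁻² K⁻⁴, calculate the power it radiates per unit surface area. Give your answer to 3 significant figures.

Wien's law: T = b/λ_max = 2.898×10⁻³/3.384×10⁻⁶ = 856.383 K.
Then I = σT⁴ = 5.670×10⁻⁸×(856.383)⁴ = 3.05×10⁴ W/m².

I ≈ 3.05×10⁴ W/m²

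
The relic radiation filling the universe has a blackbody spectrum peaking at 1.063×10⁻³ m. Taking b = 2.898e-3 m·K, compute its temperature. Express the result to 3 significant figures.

Wien's law gives T = b/λ_max = (2.898×10⁻³ m·K)/(1.063×10⁻³ m) = 2.73 K.

T ≈ 2.73 K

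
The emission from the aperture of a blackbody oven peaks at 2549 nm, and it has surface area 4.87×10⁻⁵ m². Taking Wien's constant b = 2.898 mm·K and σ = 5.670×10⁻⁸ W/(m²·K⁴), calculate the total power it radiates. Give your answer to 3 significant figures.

P ≈ 4.61 W

Wien's law: T = b/λ_max = 2.898×10⁻³/2.549×10⁻⁶ = 1136.92 K.
Area A = 4.87×10⁻⁵ m².
Then P = σAT⁴ = 5.670×10⁻⁸×4.87×10⁻⁵×(1136.92)⁴ = 4.61 W.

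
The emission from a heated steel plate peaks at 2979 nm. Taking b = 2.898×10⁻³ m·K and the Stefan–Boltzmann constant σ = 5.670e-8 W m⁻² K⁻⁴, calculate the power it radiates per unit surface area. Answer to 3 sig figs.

Wien's law: T = b/λ_max = 2.898×10⁻³/2.979×10⁻⁶ = 972.810 K.
Then I = σT⁴ = 5.670×10⁻⁸×(972.810)⁴ = 5.08×10⁴ W/m².

I ≈ 5.08×10⁴ W/m²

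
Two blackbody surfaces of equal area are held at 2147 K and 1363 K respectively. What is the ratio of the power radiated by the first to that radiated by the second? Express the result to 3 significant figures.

P₁/P₂ ≈ 6.16

With equal areas, P₁/P₂ = (T₁/T₂)⁴ = (2147/1363)⁴ = 6.16.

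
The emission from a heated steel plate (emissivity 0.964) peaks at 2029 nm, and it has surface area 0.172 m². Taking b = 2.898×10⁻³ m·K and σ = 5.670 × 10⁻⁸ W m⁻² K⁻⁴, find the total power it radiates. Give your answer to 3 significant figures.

P ≈ 3.91×10⁴ W

Wien's law: T = b/λ_max = 2.898×10⁻³/2.029×10⁻⁶ = 1428.29 K.
Area A = 0.172 m².
Then P = εσAT⁴ = 0.964×5.670×10⁻⁸×0.172×(1428.29)⁴ = 3.91×10⁴ W.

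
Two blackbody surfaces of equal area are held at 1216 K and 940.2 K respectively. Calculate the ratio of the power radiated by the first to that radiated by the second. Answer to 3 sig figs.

With equal areas, P₁/P₂ = (T₁/T₂)⁴ = (1216/940.2)⁴ = 2.80.

P₁/P₂ ≈ 2.80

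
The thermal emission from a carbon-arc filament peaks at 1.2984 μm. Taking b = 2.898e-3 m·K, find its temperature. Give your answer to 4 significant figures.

Wien's law gives T = b/λ_max = (2.898×10⁻³ m·K)/(1.2984×10⁻⁶ m) = 2232 K.

T ≈ 2232 K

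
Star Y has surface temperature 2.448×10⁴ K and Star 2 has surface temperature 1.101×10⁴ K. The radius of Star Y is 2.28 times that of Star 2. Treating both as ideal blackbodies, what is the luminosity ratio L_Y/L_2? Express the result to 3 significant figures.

L_Y/L_2 ≈ 127

L ∝ R²T⁴, so L_Y/L_2 = (R_Y/R_2)²(T_Y/T_2)⁴ = (2.28)² × (2.448×10⁴/1.101×10⁴)⁴ = 5.1984 × 24.4397 = 127.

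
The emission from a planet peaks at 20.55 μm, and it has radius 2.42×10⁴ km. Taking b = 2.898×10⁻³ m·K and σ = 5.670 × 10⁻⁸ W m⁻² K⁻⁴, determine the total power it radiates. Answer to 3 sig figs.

P ≈ 1.65×10¹⁷ W

Wien's law: T = b/λ_max = 2.898×10⁻³/2.055×10⁻⁵ = 141.022 K.
Surface area A = 4πR² = 4π(2.42×10⁷ m)² = 7.35937×10¹⁵ m².
Then P = σAT⁴ = 5.670×10⁻⁸×7.35937×10¹⁵×(141.022)⁴ = 1.65×10¹⁷ W.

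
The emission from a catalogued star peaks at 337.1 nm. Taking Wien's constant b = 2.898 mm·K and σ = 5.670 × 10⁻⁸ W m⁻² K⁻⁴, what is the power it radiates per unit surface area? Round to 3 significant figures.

I ≈ 3.10×10⁸ W/m²

Wien's law: T = b/λ_max = 2.898×10⁻³/3.371×10⁻⁷ = 8596.86 K.
Then I = σT⁴ = 5.670×10⁻⁸×(8596.86)⁴ = 3.10×10⁸ W/m².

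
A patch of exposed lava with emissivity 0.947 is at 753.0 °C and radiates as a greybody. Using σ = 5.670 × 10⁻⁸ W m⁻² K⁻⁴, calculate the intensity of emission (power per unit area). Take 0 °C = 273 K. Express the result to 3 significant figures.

I ≈ 5.95×10⁴ W/m²

T = 753.0 °C + 273 = 1026.0 K.
Stefan–Boltzmann: I = εσT⁴ = 0.947 × 5.670×10⁻⁸ × (1026.0)⁴ = 5.95×10⁴ W/m².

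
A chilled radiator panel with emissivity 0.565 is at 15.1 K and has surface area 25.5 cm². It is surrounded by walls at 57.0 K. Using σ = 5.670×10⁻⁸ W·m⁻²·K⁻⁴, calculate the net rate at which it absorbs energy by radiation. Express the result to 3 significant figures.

Net gain ≈ 8.58×10⁻⁴ W

Area A = 25.5 cm² = 2.55×10⁻³ m².
Net radiated power P_net = εσA(T⁴ − T₀⁴) = 0.565×5.670×10⁻⁸×2.55×10⁻³×(15.1⁴ − 57.0⁴).
T⁴ − T₀⁴ = 51988.6 − 1.05560×10⁷ = -1.05040×10⁷ K⁴, so P_net = -8.58×10⁻⁴ W — negative, meaning a net gain of 8.58×10⁻⁴ W.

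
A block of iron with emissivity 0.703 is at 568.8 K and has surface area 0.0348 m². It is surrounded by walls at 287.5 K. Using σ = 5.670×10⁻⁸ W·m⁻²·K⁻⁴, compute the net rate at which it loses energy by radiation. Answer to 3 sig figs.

Area A = 0.0348 m².
Net radiated power P_net = εσA(T⁴ − T₀⁴) = 0.703×5.670×10⁻⁸×0.0348×(568.8⁴ − 287.5⁴).
T⁴ − T₀⁴ = 1.04674×10¹¹ − 6.83206×10⁹ = 9.78419×10¹⁰ K⁴, so P_net = 136 W.

Net loss ≈ 136 W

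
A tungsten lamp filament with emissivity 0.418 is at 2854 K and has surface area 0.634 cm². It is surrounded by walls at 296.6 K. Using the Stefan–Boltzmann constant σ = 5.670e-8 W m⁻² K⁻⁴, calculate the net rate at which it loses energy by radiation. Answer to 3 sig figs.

Net loss ≈ 99.7 W

Area A = 0.634 cm² = 6.34×10⁻⁵ m².
Net radiated power P_net = εσA(T⁴ − T₀⁴) = 0.418×5.670×10⁻⁸×6.34×10⁻⁵×(2854⁴ − 296.6⁴).
T⁴ − T₀⁴ = 6.63462×10¹³ − 7.73900×10⁹ = 6.63385×10¹³ K⁴, so P_net = 99.7 W.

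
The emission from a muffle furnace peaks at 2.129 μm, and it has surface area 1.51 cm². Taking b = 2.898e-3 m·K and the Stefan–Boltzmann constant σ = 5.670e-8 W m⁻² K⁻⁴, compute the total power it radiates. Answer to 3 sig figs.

Wien's law: T = b/λ_max = 2.898×10⁻³/2.129×10⁻⁶ = 1361.20 K.
Area A = 1.51 cm² = 1.51×10⁻⁴ m².
Then P = σAT⁴ = 5.670×10⁻⁸×1.51×10⁻⁴×(1361.20)⁴ = 29.4 W.

P ≈ 29.4 W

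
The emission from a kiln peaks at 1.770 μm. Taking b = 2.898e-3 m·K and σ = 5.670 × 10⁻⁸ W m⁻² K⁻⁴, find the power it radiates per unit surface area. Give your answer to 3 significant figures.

Wien's law: T = b/λ_max = 2.898×10⁻³/1.770×10⁻⁶ = 1637.29 K.
Then I = σT⁴ = 5.670×10⁻⁸×(1637.29)⁴ = 4.07×10⁵ W/m².

I ≈ 4.07×10⁵ W/m²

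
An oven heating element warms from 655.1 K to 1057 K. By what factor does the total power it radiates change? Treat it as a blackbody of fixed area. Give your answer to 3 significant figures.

P ∝ T⁴, so P₂/P₁ = (T₂/T₁)⁴ = (1057/655.1)⁴ = (1.61349)⁴ = 6.78.

P₂/P₁ ≈ 6.78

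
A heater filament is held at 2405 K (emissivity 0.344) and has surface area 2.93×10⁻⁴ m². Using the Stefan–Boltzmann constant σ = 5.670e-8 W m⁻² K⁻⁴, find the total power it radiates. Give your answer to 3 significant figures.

Area A = 2.93×10⁻⁴ m².
P = εσAT⁴ = 0.344 × 5.670×10⁻⁸ × 2.93×10⁻⁴ × (2405)⁴ = 191 W.

P ≈ 191 W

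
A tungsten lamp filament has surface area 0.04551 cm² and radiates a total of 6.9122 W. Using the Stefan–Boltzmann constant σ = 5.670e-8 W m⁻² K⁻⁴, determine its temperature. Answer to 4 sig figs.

Area A = 0.04551 cm² = 4.551×10⁻⁶ m².
P = σAT⁴ ⇒ T = (P/(σA))^(1/4) = (6.9122/(5.670×10⁻⁸×4.551×10⁻⁶))^(1/4) = 2275 K.

T ≈ 2275 K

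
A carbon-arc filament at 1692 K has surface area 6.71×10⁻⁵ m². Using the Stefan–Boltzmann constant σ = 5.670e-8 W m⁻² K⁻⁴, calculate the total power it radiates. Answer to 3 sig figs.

P ≈ 31.2 W

Area A = 6.71×10⁻⁵ m².
P = σAT⁴ = 5.670×10⁻⁸ × 6.71×10⁻⁵ × (1692)⁴ = 31.2 W.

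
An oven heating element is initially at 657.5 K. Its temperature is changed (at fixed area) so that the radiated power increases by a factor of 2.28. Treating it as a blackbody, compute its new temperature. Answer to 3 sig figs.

P ∝ T⁴, so T₂/T₁ = (P₂/P₁)^(1/4) = (2.28)^(1/4) = 1.22881.
T₂ = 657.5 × 1.22881 = 808 K.

T₂ ≈ 808 K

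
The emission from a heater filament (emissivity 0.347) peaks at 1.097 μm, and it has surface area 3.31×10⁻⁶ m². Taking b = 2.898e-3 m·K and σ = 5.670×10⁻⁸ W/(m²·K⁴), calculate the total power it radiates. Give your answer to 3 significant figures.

P ≈ 3.17 W

Wien's law: T = b/λ_max = 2.898×10⁻³/1.097×10⁻⁶ = 2641.75 K.
Area A = 3.31×10⁻⁶ m².
Then P = εσAT⁴ = 0.347×5.670×10⁻⁸×3.31×10⁻⁶×(2641.75)⁴ = 3.17 W.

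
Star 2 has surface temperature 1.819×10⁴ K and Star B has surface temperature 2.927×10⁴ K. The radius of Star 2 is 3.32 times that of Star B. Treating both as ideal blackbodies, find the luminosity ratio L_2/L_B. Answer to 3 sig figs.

L_2/L_B ≈ 1.64

L ∝ R²T⁴, so L_2/L_B = (R_2/R_B)²(T_2/T_B)⁴ = (3.32)² × (1.819×10⁴/2.927×10⁴)⁴ = 11.0224 × 0.149156 = 1.64.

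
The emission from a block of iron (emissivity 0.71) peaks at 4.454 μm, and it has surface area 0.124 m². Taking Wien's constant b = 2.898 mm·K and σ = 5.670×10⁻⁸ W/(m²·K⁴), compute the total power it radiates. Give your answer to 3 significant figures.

Wien's law: T = b/λ_max = 2.898×10⁻³/4.454×10⁻⁶ = 650.651 K.
Area A = 0.124 m².
Then P = εσAT⁴ = 0.71×5.670×10⁻⁸×0.124×(650.651)⁴ = 895 W.

P ≈ 895 W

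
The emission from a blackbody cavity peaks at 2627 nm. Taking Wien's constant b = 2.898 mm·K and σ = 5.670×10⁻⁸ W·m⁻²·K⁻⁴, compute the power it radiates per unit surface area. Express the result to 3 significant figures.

Wien's law: T = b/λ_max = 2.898×10⁻³/2.627×10⁻⁶ = 1103.16 K.
Then I = σT⁴ = 5.670×10⁻⁸×(1103.16)⁴ = 8.40×10⁴ W/m².

I ≈ 8.40×10⁴ W/m²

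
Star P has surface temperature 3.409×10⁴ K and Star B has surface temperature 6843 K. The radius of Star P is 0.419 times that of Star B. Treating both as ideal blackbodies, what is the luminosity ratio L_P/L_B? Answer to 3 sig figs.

L ∝ R²T⁴, so L_P/L_B = (R_P/R_B)²(T_P/T_B)⁴ = (0.419)² × (3.409×10⁴/6843)⁴ = 0.175561 × 615.917 = 108.

L_P/L_B ≈ 108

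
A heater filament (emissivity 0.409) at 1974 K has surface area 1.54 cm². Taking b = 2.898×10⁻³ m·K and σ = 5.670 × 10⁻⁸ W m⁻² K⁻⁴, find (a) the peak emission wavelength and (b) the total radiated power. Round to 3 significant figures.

λ_max ≈ 1.47×10³ nm; P ≈ 54.2 W

(a) λ_max = b/T = 2.898×10⁻³/1974 = 1.468×10⁻⁶ m = 1.47×10³ nm.
Area A = 1.54 cm² = 1.54×10⁻⁴ m².
(b) P = εσAT⁴ = 0.409×5.670×10⁻⁸×1.54×10⁻⁴×(1974)⁴ = 54.2 W.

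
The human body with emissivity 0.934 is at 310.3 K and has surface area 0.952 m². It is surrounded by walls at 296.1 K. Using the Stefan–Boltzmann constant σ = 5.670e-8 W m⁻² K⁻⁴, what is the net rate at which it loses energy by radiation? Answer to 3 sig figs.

Area A = 0.952 m².
Net radiated power P_net = εσA(T⁴ − T₀⁴) = 0.934×5.670×10⁻⁸×0.952×(310.3⁴ − 296.1⁴).
T⁴ − T₀⁴ = 9.27101×10⁹ − 7.68694×10⁹ = 1.58407×10⁹ K⁴, so P_net = 79.9 W.

Net loss ≈ 79.9 W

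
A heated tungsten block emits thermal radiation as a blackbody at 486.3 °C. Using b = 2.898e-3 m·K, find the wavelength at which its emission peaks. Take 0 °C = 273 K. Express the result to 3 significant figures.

λ_max ≈ 3.82 μm

T = 486.3 °C + 273 = 759.3 K.
Wien's displacement law: λ_max = b/T = (2.898×10⁻³ m·K)/(759.3 K) = 3.817×10⁻⁶ m.
That is 3.82 μm, in the infrared range.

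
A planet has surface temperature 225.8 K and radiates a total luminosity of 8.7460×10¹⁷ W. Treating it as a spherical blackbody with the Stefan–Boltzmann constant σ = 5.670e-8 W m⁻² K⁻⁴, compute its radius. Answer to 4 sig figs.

L = 4πR²σT⁴ ⇒ R = √(L/(4πσT⁴)).
σT⁴ = 147.394 W/m², so R = √(8.7460×10¹⁷/(4π×147.394)) = 2.173×10⁷ m.

R ≈ 2.173×10⁷ m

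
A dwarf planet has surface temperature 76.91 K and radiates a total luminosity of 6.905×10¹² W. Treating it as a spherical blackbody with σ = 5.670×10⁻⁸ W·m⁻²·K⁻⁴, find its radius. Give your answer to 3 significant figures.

R ≈ 5.26×10⁵ m

L = 4πR²σT⁴ ⇒ R = √(L/(4πσT⁴)).
σT⁴ = 1.98387 W/m², so R = √(6.905×10¹²/(4π×1.98387)) = 5.26×10⁵ m.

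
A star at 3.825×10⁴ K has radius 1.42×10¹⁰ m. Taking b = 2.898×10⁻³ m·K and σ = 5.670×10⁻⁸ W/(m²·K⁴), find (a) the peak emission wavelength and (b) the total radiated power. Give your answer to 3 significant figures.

(a) λ_max = b/T = 2.898×10⁻³/3.825×10⁴ = 7.576×10⁻⁸ m = 75.8 nm.
Surface area A = 4πR² = 4π(1.42×10¹⁰ m)² = 2.53388×10²¹ m².
(b) P = σAT⁴ = 5.670×10⁻⁸×2.53388×10²¹×(3.825×10⁴)⁴ = 3.08×10³² W.

λ_max ≈ 75.8 nm; P ≈ 3.08×10³² W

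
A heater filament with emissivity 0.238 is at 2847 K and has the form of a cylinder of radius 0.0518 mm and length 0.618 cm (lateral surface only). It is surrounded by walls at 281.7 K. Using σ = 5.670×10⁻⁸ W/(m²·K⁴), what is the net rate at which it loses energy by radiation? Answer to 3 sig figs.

Lateral area A = 2πrL = 2π×5.18×10⁻⁵×6.18×10⁻³ = 2.01140×10⁻⁶ m².
Net radiated power P_net = εσA(T⁴ − T₀⁴) = 0.238×5.670×10⁻⁸×2.01140×10⁻⁶×(2847⁴ − 281.7⁴).
T⁴ − T₀⁴ = 6.56977×10¹³ − 6.29720×10⁹ = 6.56914×10¹³ K⁴, so P_net = 1.78 W.

Net loss ≈ 1.78 W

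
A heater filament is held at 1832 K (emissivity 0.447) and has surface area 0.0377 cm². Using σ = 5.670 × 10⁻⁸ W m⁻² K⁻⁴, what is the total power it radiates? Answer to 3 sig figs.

Area A = 0.0377 cm² = 3.77×10⁻⁶ m².
P = εσAT⁴ = 0.447 × 5.670×10⁻⁸ × 3.77×10⁻⁶ × (1832)⁴ = 1.08 W.

P ≈ 1.08 W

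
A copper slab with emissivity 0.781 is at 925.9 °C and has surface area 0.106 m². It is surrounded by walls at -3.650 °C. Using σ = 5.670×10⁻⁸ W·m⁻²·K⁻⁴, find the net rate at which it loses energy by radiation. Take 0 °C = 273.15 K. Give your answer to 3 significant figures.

Net loss ≈ 9.68×10³ W

T = 925.9 °C + 273.15 = 1199.05 K.
Surroundings: T = -3.650 °C + 273.15 = 269.500 K.
Area A = 0.106 m².
Net radiated power P_net = εσA(T⁴ − T₀⁴) = 0.781×5.670×10⁻⁸×0.106×(1199.05⁴ − 269.500⁴).
T⁴ − T₀⁴ = 2.06704×10¹² − 5.27515×10⁹ = 2.06176×10¹² K⁴, so P_net = 9.68×10³ W.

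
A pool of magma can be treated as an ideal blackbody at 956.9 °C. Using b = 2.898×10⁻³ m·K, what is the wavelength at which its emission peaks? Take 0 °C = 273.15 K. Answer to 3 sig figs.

T = 956.9 °C + 273.15 = 1230.05 K.
Wien's displacement law: λ_max = b/T = (2.898×10⁻³ m·K)/(1230.05 K) = 2.356×10⁻⁶ m.
That is 2.36 μm, in the infrared range.

λ_max ≈ 2.36 μm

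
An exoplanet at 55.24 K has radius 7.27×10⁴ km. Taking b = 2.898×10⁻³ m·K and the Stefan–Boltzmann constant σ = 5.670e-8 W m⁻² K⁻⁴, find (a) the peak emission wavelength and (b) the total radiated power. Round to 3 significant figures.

λ_max ≈ 52.5 μm; P ≈ 3.51×10¹⁶ W

(a) λ_max = b/T = 2.898×10⁻³/55.24 = 5.246×10⁻⁵ m = 52.5 μm.
Surface area A = 4πR² = 4π(7.27×10⁷ m)² = 6.64169×10¹⁶ m².
(b) P = σAT⁴ = 5.670×10⁻⁸×6.64169×10¹⁶×(55.24)⁴ = 3.51×10¹⁶ W.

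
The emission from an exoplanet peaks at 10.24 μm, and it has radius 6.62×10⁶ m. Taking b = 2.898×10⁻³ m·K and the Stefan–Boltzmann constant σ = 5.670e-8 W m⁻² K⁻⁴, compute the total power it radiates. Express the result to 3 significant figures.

Wien's law: T = b/λ_max = 2.898×10⁻³/1.024×10⁻⁵ = 283.008 K.
Surface area A = 4πR² = 4π(6.62×10⁶ m)² = 5.50714×10¹⁴ m².
Then P = σAT⁴ = 5.670×10⁻⁸×5.50714×10¹⁴×(283.008)⁴ = 2.00×10¹⁷ W.

P ≈ 2.00×10¹⁷ W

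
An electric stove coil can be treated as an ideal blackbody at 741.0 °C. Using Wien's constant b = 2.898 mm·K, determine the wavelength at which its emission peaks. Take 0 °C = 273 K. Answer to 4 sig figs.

λ_max ≈ 2.858 μm

T = 741.0 °C + 273 = 1014.0 K.
Wien's displacement law: λ_max = b/T = (2.898×10⁻³ m·K)/(1014.0 K) = 2.8580×10⁻⁶ m.
That is 2.858 μm, in the infrared range.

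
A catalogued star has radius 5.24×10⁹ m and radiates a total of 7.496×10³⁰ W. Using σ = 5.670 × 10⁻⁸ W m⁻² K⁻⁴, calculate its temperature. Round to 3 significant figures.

T ≈ 2.49×10⁴ K

Surface area A = 4πR² = 4π(5.24×10⁹ m)² = 3.45042×10²⁰ m².
P = σAT⁴ ⇒ T = (P/(σA))^(1/4) = (7.496×10³⁰/(5.670×10⁻⁸×3.45042×10²⁰))^(1/4) = 2.49×10⁴ K.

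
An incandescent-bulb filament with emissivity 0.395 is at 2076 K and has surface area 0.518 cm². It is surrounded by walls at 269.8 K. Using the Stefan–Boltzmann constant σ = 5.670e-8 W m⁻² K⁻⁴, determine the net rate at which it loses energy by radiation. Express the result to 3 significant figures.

Area A = 0.518 cm² = 5.18×10⁻⁵ m².
Net radiated power P_net = εσA(T⁴ − T₀⁴) = 0.395×5.670×10⁻⁸×5.18×10⁻⁵×(2076⁴ − 269.8⁴).
T⁴ − T₀⁴ = 1.85742×10¹³ − 5.29868×10⁹ = 1.85689×10¹³ K⁴, so P_net = 21.5 W.

Net loss ≈ 21.5 W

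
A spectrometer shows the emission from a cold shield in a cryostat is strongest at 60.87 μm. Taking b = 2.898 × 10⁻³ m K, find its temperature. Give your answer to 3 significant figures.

Wien's law gives T = b/λ_max = (2.898×10⁻³ m·K)/(6.087×10⁻⁵ m) = 47.6 K.

T ≈ 47.6 K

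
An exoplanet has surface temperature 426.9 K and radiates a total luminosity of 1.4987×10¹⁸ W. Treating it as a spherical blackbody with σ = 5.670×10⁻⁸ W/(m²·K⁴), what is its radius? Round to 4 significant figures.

L = 4πR²σT⁴ ⇒ R = √(L/(4πσT⁴)).
σT⁴ = 1883.16 W/m², so R = √(1.4987×10¹⁸/(4π×1883.16)) = 7.958×10⁶ m.

R ≈ 7.958×10⁶ m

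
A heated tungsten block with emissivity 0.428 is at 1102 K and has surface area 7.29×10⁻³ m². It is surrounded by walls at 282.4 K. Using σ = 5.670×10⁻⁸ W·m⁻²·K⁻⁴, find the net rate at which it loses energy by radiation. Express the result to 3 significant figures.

Area A = 7.29×10⁻³ m².
Net radiated power P_net = εσA(T⁴ − T₀⁴) = 0.428×5.670×10⁻⁸×7.29×10⁻³×(1102⁴ − 282.4⁴).
T⁴ − T₀⁴ = 1.47478×10¹² − 6.36002×10⁹ = 1.46842×10¹² K⁴, so P_net = 260 W.

Net loss ≈ 260 W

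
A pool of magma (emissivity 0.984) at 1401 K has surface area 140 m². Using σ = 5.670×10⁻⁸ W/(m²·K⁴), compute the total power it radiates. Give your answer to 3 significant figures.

P ≈ 3.01×10⁷ W

Area A = 140 m².
P = εσAT⁴ = 0.984 × 5.670×10⁻⁸ × 140 × (1401)⁴ = 3.01×10⁷ W.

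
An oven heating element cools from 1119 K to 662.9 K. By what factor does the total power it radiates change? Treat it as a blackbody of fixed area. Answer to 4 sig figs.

P ∝ T⁴, so P₂/P₁ = (T₂/T₁)⁴ = (662.9/1119)⁴ = (0.592404)⁴ = 0.1232.

P₂/P₁ ≈ 0.1232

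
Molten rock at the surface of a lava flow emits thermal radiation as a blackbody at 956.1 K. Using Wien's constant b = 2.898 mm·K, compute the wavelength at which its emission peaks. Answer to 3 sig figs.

λ_max ≈ 3.03 μm

Wien's displacement law: λ_max = b/T = (2.898×10⁻³ m·K)/(956.1 K) = 3.031×10⁻⁶ m.
That is 3.03 μm, in the infrared range.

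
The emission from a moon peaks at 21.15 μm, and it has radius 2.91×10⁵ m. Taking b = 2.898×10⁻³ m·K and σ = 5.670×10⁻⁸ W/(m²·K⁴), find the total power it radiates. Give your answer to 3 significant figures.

Wien's law: T = b/λ_max = 2.898×10⁻³/2.115×10⁻⁵ = 137.021 K.
Surface area A = 4πR² = 4π(2.91×10⁵ m)² = 1.06413×10¹² m².
Then P = σAT⁴ = 5.670×10⁻⁸×1.06413×10¹²×(137.021)⁴ = 2.13×10¹³ W.

P ≈ 2.13×10¹³ W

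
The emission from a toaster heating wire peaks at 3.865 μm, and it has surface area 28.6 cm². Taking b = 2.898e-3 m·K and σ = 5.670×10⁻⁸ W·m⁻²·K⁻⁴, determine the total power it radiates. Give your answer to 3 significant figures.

P ≈ 51.3 W

Wien's law: T = b/λ_max = 2.898×10⁻³/3.865×10⁻⁶ = 749.806 K.
Area A = 28.6 cm² = 2.86×10⁻³ m².
Then P = σAT⁴ = 5.670×10⁻⁸×2.86×10⁻³×(749.806)⁴ = 51.3 W.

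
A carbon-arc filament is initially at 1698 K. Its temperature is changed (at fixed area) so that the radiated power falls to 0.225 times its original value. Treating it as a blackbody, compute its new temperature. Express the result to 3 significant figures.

P ∝ T⁴, so T₂/T₁ = (P₂/P₁)^(1/4) = (0.225)^(1/4) = 0.688725.
T₂ = 1698 × 0.688725 = 1.17×10³ K.

T₂ ≈ 1.17×10³ K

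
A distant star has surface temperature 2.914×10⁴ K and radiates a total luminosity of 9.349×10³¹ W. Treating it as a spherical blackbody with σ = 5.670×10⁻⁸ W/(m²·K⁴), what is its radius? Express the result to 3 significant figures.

R ≈ 1.35×10¹⁰ m

L = 4πR²σT⁴ ⇒ R = √(L/(4πσT⁴)).
σT⁴ = 4.08829×10¹⁰ W/m², so R = √(9.349×10³¹/(4π×4.08829×10¹⁰)) = 1.35×10¹⁰ m.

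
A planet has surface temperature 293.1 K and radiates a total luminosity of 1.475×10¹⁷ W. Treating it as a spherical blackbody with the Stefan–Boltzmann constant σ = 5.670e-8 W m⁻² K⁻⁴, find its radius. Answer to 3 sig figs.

L = 4πR²σT⁴ ⇒ R = √(L/(4πσT⁴)).
σT⁴ = 418.453 W/m², so R = √(1.475×10¹⁷/(4π×418.453)) = 5.30×10⁶ m.

R ≈ 5.30×10⁶ m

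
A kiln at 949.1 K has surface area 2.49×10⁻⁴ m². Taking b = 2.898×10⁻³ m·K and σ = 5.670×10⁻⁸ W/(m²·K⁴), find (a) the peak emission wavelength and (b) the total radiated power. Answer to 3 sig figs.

λ_max ≈ 3.05 μm; P ≈ 11.5 W

(a) λ_max = b/T = 2.898×10⁻³/949.1 = 3.053×10⁻⁶ m = 3.05 μm.
Area A = 2.49×10⁻⁴ m².
(b) P = σAT⁴ = 5.670×10⁻⁸×2.49×10⁻⁴×(949.1)⁴ = 11.5 W.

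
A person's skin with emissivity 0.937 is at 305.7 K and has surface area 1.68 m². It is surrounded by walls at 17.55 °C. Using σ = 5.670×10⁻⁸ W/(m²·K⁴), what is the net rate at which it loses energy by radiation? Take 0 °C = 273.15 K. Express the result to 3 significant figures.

Surroundings: T = 17.55 °C + 273.15 = 290.70 K.
Area A = 1.68 m².
Net radiated power P_net = εσA(T⁴ − T₀⁴) = 0.937×5.670×10⁻⁸×1.68×(305.7⁴ − 290.70⁴).
T⁴ − T₀⁴ = 8.73337×10⁹ − 7.14135×10⁹ = 1.59202×10⁹ K⁴, so P_net = 142 W.

Net loss ≈ 142 W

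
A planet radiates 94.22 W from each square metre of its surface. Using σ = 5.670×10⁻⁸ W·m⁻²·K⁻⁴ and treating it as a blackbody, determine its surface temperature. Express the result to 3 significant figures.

I = σT⁴, so T = (I/σ)^(1/4) = (94.22/(5.670×10⁻⁸))^(1/4) = 202 K.

T ≈ 202 K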